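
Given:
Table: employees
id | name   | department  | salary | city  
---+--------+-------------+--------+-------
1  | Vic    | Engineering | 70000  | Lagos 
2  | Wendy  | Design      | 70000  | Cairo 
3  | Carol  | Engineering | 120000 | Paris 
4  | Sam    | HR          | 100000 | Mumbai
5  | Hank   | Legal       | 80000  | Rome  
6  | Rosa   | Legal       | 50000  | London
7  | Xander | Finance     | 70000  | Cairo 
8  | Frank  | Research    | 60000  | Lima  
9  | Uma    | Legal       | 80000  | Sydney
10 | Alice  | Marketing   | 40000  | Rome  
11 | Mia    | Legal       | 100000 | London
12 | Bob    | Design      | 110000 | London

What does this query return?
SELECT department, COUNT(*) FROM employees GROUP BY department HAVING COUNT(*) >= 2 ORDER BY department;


Groups with count >= 2:
  Design: 2 -> PASS
  Engineering: 2 -> PASS
  Legal: 4 -> PASS
  Finance: 1 -> filtered out
  HR: 1 -> filtered out
  Marketing: 1 -> filtered out
  Research: 1 -> filtered out


3 groups:
Design, 2
Engineering, 2
Legal, 4


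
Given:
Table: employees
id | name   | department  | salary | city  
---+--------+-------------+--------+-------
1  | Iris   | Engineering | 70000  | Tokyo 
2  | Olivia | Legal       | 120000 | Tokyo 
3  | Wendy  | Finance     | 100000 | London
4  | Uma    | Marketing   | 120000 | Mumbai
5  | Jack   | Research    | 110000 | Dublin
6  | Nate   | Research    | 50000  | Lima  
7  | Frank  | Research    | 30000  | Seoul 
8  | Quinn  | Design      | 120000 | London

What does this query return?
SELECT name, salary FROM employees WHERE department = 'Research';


Filtering: department = 'Research'
Matching rows: 3

3 rows:
Jack, 110000
Nate, 50000
Frank, 30000


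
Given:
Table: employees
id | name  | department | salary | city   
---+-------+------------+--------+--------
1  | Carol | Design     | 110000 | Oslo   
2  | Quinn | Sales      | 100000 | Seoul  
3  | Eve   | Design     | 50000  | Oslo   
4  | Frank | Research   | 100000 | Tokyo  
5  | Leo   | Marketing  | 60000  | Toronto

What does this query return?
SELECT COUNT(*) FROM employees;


COUNT(*) counts all rows

5


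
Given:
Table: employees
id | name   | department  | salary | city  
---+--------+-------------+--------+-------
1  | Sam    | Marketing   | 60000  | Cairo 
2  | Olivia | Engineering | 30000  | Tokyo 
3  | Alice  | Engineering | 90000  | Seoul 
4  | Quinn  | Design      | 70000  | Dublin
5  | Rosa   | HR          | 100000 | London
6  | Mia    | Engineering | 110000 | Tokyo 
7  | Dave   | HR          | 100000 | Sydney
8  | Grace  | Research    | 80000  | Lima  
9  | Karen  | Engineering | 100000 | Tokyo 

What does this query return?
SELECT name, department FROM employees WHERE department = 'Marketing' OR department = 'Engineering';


Filtering: department = 'Marketing' OR 'Engineering'
Matching: 5 rows

5 rows:
Sam, Marketing
Olivia, Engineering
Alice, Engineering
Mia, Engineering
Karen, Engineering


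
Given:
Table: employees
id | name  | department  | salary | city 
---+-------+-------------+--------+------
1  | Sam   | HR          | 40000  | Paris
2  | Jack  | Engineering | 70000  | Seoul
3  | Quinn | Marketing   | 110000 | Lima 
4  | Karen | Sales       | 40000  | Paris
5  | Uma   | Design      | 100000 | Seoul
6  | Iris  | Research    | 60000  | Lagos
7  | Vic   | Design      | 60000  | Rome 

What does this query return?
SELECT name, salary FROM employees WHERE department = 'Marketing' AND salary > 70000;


Filtering: department = 'Marketing' AND salary > 70000
Matching: 1 rows

1 rows:
Quinn, 110000


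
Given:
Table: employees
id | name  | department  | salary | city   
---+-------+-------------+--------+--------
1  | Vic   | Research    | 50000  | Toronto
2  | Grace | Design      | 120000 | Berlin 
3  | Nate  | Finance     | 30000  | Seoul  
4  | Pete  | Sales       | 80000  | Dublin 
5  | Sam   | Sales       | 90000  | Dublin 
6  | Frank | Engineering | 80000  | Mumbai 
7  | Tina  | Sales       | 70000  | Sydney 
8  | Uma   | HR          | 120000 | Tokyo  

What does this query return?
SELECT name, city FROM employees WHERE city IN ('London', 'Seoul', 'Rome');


Filtering: city IN ('London', 'Seoul', 'Rome')
Matching: 1 rows

1 rows:
Nate, Seoul


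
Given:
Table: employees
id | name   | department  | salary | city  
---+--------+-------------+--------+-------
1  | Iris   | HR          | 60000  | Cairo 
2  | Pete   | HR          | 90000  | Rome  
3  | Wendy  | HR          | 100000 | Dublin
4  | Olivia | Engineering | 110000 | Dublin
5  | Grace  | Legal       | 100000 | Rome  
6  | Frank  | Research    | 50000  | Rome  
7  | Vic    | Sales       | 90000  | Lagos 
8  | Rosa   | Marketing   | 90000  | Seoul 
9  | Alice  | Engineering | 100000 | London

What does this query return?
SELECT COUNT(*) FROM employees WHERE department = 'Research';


Counting rows where department = 'Research'
  Frank -> MATCH


1


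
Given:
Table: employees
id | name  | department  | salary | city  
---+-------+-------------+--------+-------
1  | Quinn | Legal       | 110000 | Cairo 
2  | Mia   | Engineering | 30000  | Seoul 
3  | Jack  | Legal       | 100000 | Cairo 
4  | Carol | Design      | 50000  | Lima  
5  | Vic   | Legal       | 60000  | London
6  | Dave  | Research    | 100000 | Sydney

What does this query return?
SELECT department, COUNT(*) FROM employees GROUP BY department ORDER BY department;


Assigning each row to its department group:
  Quinn -> Legal
  Mia -> Engineering
  Jack -> Legal
  Carol -> Design
  Vic -> Legal
  Dave -> Research


4 groups:
Design, 1
Engineering, 1
Legal, 3
Research, 1


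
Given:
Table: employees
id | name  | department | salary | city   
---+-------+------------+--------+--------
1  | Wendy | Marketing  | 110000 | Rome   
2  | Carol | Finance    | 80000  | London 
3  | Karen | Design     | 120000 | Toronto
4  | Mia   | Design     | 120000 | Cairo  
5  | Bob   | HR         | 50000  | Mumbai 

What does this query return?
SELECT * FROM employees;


SELECT * returns all 5 rows with all columns

5 rows:
1, Wendy, Marketing, 110000, Rome
2, Carol, Finance, 80000, London
3, Karen, Design, 120000, Toronto
4, Mia, Design, 120000, Cairo
5, Bob, HR, 50000, Mumbai


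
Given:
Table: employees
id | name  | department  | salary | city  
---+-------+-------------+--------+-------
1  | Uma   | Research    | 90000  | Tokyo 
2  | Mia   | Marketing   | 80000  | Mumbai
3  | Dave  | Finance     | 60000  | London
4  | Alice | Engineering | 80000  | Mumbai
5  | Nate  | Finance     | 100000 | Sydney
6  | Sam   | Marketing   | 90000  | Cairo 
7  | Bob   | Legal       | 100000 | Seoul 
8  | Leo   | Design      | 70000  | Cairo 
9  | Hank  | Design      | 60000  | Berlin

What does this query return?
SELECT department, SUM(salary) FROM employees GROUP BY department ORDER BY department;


Summing salary within each department:
  Design: 70000 + 60000 = 130000
  Engineering: 80000 = 80000
  Finance: 60000 + 100000 = 160000
  Legal: 100000 = 100000
  Marketing: 80000 + 90000 = 170000
  Research: 90000 = 90000


6 groups:
Design, 130000
Engineering, 80000
Finance, 160000
Legal, 100000
Marketing, 170000
Research, 90000


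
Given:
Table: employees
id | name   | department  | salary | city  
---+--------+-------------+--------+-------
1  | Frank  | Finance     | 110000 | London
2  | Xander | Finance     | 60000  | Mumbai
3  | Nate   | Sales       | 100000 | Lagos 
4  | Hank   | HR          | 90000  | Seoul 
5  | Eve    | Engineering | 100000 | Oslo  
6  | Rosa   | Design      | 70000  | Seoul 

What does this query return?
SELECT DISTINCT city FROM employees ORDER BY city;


All 'city' values (row order): London, Mumbai, Lagos, Seoul, Oslo, Seoul
Removing duplicates leaves 5 unique value(s).

5 values:
Lagos
London
Mumbai
Oslo
Seoul


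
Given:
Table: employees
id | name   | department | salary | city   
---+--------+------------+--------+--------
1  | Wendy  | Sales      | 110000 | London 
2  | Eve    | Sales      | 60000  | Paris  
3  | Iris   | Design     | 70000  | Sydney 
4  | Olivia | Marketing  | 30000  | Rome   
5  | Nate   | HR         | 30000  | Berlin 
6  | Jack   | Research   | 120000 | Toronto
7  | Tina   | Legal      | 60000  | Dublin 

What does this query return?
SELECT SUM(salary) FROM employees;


SUM(salary) = 110000 + 60000 + 70000 + 30000 + 30000 + 120000 + 60000 = 480000

480000


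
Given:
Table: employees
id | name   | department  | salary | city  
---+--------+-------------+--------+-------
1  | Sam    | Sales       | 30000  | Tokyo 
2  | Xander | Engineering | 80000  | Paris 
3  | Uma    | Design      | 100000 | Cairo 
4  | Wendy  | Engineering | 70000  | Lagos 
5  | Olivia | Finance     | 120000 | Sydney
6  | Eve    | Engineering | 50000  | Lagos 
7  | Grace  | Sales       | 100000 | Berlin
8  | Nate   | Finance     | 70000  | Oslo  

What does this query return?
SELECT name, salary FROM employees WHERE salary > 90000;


Filtering: salary > 90000
Matching: 3 rows

3 rows:
Uma, 100000
Olivia, 120000
Grace, 100000


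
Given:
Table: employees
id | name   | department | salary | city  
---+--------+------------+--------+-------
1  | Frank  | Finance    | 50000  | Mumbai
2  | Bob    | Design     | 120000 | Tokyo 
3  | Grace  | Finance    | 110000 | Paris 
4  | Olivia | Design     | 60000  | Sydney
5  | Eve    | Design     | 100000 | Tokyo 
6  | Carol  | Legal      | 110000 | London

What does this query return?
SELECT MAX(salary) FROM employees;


Salaries: 50000, 120000, 110000, 60000, 100000, 110000
MAX = 120000

120000


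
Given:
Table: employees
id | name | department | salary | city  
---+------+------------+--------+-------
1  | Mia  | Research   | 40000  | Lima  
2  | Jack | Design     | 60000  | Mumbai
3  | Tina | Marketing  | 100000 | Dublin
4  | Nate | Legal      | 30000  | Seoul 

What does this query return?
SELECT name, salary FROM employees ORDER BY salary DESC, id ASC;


Sorting by salary DESC, then id ASC for ties

4 rows:
Tina, 100000
Jack, 60000
Mia, 40000
Nate, 30000


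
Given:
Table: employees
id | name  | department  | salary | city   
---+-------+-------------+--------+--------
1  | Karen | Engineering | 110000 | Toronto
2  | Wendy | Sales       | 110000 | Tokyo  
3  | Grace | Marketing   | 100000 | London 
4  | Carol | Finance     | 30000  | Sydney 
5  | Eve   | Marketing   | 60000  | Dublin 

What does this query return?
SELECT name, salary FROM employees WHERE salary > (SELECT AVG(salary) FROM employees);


Subquery: AVG(salary) = 82000.0
Filtering: salary > 82000.0
  Karen (110000) -> MATCH
  Wendy (110000) -> MATCH
  Grace (100000) -> MATCH


3 rows:
Karen, 110000
Wendy, 110000
Grace, 100000


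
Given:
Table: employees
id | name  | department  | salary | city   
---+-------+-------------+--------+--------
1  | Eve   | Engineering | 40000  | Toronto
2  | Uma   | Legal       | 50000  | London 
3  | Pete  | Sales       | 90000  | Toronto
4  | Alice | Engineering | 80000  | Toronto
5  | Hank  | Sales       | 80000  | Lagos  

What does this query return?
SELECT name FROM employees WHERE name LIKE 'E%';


LIKE 'E%' matches names starting with 'E'
Matching: 1

1 rows:
Eve


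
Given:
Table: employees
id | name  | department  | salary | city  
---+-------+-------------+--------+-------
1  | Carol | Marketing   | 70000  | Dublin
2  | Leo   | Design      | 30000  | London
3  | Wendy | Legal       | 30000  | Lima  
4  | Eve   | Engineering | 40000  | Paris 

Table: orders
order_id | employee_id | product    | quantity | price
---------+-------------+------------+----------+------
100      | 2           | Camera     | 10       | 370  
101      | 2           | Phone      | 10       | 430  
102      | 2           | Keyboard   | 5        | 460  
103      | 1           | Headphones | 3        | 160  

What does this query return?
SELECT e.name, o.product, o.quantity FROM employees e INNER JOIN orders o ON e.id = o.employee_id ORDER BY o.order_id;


Joining employees.id = orders.employee_id:
  employee Leo (id=2) -> order Camera
  employee Leo (id=2) -> order Phone
  employee Leo (id=2) -> order Keyboard
  employee Carol (id=1) -> order Headphones


4 rows:
Leo, Camera, 10
Leo, Phone, 10
Leo, Keyboard, 5
Carol, Headphones, 3


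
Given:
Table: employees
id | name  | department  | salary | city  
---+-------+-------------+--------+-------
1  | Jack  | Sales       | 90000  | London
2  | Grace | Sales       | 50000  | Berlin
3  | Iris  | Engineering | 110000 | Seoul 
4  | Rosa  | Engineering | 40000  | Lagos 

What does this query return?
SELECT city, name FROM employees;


Projecting columns: city, name

4 rows:
London, Jack
Berlin, Grace
Seoul, Iris
Lagos, Rosa


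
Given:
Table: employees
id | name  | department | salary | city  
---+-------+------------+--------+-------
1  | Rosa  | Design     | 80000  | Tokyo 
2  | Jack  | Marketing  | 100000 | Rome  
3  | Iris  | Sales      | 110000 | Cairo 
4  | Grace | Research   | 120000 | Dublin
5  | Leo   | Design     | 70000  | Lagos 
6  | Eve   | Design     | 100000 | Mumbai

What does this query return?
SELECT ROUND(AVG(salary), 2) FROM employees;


SUM(salary) = 580000
COUNT = 6
ROUND(AVG, 2) = ROUND(580000 / 6, 2) = 96666.67

96666.67


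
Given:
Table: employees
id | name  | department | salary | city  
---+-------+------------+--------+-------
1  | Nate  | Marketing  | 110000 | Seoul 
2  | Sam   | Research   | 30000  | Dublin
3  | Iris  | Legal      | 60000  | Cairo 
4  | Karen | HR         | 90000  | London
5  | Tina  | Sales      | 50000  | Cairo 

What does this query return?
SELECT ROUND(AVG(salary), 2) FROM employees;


SUM(salary) = 340000
COUNT = 5
ROUND(AVG, 2) = ROUND(340000 / 5, 2) = 68000.0

68000.0


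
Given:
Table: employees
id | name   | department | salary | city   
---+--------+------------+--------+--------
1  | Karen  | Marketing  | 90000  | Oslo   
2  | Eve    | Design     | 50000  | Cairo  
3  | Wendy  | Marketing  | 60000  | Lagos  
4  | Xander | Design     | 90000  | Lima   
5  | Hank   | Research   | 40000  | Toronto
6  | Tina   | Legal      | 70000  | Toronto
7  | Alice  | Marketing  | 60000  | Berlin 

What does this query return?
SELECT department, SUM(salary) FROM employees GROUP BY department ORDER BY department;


Summing salary within each department:
  Design: 50000 + 90000 = 140000
  Legal: 70000 = 70000
  Marketing: 90000 + 60000 + 60000 = 210000
  Research: 40000 = 40000


4 groups:
Design, 140000
Legal, 70000
Marketing, 210000
Research, 40000


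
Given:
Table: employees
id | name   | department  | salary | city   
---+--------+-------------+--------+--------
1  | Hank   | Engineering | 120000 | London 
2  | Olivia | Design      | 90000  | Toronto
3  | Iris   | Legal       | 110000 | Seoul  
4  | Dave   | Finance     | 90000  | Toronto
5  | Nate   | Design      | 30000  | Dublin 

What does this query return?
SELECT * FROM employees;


SELECT * returns all 5 rows with all columns

5 rows:
1, Hank, Engineering, 120000, London
2, Olivia, Design, 90000, Toronto
3, Iris, Legal, 110000, Seoul
4, Dave, Finance, 90000, Toronto
5, Nate, Design, 30000, Dublin


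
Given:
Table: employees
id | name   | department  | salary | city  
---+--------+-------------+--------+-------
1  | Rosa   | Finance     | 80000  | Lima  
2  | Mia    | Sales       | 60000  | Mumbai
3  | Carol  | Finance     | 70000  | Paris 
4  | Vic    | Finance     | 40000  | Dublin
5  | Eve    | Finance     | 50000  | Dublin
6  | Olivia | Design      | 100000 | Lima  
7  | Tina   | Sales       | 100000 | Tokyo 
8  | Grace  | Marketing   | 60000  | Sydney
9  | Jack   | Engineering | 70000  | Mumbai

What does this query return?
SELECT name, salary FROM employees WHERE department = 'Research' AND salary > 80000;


Filtering: department = 'Research' AND salary > 80000
Matching: 0 rows

Empty result set (0 rows)


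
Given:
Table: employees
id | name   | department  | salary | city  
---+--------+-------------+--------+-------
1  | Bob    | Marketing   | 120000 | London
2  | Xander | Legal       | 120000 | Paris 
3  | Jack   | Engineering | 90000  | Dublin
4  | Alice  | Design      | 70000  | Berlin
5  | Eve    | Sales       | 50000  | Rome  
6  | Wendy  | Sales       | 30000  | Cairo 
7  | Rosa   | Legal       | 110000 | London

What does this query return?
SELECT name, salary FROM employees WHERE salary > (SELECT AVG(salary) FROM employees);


Subquery: AVG(salary) = 84285.71
Filtering: salary > 84285.71
  Bob (120000) -> MATCH
  Xander (120000) -> MATCH
  Jack (90000) -> MATCH
  Rosa (110000) -> MATCH


4 rows:
Bob, 120000
Xander, 120000
Jack, 90000
Rosa, 110000


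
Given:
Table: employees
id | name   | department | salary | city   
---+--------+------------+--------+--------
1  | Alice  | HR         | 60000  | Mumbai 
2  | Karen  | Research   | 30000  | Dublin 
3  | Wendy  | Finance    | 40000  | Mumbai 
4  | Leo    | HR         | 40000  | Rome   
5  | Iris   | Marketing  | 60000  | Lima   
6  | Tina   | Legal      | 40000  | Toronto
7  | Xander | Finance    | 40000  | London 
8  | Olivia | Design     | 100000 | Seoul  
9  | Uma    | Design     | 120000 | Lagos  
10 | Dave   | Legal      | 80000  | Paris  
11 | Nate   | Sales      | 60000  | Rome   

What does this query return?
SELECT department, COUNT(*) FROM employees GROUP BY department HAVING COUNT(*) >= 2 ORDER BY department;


Groups with count >= 2:
  Design: 2 -> PASS
  Finance: 2 -> PASS
  HR: 2 -> PASS
  Legal: 2 -> PASS
  Marketing: 1 -> filtered out
  Research: 1 -> filtered out
  Sales: 1 -> filtered out


4 groups:
Design, 2
Finance, 2
HR, 2
Legal, 2


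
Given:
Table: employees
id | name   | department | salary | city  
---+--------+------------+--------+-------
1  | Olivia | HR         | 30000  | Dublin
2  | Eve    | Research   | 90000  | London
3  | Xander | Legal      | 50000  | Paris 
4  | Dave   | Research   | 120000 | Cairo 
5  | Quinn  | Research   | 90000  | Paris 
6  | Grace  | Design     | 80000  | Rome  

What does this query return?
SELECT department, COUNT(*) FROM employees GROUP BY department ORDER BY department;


Assigning each row to its department group:
  Olivia -> HR
  Eve -> Research
  Xander -> Legal
  Dave -> Research
  Quinn -> Research
  Grace -> Design


4 groups:
Design, 1
HR, 1
Legal, 1
Research, 3


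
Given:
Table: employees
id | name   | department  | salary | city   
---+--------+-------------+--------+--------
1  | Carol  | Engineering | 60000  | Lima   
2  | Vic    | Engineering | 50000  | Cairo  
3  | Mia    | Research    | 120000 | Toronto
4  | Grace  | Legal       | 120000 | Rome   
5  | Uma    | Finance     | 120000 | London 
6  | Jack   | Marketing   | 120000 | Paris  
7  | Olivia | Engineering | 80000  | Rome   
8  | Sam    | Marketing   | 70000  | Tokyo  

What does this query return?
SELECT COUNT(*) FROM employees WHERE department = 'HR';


Counting rows where department = 'HR'


0


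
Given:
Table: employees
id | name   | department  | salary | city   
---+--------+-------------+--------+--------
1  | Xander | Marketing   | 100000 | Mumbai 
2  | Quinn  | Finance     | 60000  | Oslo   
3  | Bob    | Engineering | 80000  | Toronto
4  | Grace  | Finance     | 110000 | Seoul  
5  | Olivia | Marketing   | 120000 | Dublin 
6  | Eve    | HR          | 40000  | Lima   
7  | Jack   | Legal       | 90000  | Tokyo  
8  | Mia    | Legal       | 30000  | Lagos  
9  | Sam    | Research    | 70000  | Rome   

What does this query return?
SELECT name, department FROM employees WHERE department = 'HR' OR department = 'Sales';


Filtering: department = 'HR' OR 'Sales'
Matching: 1 rows

1 rows:
Eve, HR


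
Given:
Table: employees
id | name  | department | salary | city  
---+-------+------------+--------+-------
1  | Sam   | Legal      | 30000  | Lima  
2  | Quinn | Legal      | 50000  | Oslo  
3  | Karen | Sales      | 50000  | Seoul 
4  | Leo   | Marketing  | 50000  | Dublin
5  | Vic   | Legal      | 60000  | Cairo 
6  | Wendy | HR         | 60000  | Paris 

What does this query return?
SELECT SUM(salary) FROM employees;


SUM(salary) = 30000 + 50000 + 50000 + 50000 + 60000 + 60000 = 300000

300000


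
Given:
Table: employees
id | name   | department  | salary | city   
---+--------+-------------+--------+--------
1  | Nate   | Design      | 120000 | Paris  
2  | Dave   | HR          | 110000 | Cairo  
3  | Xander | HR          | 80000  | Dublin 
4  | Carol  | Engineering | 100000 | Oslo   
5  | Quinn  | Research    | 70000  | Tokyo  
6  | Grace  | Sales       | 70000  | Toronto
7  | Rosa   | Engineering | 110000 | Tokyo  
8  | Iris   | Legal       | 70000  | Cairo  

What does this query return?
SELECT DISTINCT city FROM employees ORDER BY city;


All 'city' values (row order): Paris, Cairo, Dublin, Oslo, Tokyo, Toronto, Tokyo, Cairo
Removing duplicates leaves 6 unique value(s).

6 values:
Cairo
Dublin
Oslo
Paris
Tokyo
Toronto


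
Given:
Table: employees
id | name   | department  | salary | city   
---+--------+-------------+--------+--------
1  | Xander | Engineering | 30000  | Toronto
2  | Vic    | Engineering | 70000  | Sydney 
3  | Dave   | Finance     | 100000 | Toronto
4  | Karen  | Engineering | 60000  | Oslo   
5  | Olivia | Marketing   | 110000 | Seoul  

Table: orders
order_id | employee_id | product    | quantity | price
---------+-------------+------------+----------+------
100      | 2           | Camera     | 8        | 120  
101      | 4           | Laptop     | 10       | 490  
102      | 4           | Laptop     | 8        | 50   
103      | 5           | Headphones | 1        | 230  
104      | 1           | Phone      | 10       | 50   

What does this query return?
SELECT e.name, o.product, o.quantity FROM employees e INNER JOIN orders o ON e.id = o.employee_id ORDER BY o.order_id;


Joining employees.id = orders.employee_id:
  employee Vic (id=2) -> order Camera
  employee Karen (id=4) -> order Laptop
  employee Karen (id=4) -> order Laptop
  employee Olivia (id=5) -> order Headphones
  employee Xander (id=1) -> order Phone


5 rows:
Vic, Camera, 8
Karen, Laptop, 10
Karen, Laptop, 8
Olivia, Headphones, 1
Xander, Phone, 10


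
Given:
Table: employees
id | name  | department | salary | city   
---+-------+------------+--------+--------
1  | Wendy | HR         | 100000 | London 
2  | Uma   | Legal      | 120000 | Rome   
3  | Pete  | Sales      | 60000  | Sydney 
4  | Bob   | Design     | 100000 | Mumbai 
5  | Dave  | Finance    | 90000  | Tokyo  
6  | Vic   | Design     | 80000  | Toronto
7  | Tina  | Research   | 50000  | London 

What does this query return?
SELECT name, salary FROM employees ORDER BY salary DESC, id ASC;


Sorting by salary DESC, then id ASC for ties

7 rows:
Uma, 120000
Wendy, 100000
Bob, 100000
Dave, 90000
Vic, 80000
Pete, 60000
Tina, 50000


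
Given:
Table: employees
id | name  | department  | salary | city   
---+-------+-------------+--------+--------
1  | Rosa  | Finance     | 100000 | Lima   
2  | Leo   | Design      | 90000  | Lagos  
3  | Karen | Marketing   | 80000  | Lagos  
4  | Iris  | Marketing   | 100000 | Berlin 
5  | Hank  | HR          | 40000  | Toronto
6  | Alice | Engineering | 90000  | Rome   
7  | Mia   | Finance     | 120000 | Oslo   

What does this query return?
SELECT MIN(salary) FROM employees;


Salaries: 100000, 90000, 80000, 100000, 40000, 90000, 120000
MIN = 40000

40000


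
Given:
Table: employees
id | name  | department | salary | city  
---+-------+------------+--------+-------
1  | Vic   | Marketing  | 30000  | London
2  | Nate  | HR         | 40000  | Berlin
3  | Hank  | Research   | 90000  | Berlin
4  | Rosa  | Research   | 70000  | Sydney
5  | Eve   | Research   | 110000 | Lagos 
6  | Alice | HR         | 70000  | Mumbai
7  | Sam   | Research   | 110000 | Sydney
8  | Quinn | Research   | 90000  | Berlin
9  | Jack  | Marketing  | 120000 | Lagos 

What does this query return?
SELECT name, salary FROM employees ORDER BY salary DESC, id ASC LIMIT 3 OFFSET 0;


Sort by salary DESC (id ASC tiebreak), then skip 0 and take 3
Rows 1 through 3

3 rows:
Jack, 120000
Eve, 110000
Sam, 110000


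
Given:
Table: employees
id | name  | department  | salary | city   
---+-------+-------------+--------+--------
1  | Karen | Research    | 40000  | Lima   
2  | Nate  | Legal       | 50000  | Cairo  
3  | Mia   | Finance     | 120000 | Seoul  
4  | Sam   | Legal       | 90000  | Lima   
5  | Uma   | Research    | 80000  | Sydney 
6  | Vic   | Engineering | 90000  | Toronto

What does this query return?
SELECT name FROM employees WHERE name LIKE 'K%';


LIKE 'K%' matches names starting with 'K'
Matching: 1

1 rows:
Karen


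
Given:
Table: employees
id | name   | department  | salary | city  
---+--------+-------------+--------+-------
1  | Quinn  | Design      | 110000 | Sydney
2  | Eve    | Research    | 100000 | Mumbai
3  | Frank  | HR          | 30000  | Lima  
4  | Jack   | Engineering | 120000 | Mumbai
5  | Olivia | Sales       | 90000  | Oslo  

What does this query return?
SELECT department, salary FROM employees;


Projecting columns: department, salary

5 rows:
Design, 110000
Research, 100000
HR, 30000
Engineering, 120000
Sales, 90000


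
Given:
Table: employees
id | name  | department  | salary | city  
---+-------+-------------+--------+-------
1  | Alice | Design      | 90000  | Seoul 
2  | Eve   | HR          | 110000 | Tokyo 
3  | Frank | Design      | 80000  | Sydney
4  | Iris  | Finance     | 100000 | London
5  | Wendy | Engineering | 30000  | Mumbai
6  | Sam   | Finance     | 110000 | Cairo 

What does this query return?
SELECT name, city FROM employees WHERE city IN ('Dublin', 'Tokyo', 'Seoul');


Filtering: city IN ('Dublin', 'Tokyo', 'Seoul')
Matching: 2 rows

2 rows:
Alice, Seoul
Eve, Tokyo


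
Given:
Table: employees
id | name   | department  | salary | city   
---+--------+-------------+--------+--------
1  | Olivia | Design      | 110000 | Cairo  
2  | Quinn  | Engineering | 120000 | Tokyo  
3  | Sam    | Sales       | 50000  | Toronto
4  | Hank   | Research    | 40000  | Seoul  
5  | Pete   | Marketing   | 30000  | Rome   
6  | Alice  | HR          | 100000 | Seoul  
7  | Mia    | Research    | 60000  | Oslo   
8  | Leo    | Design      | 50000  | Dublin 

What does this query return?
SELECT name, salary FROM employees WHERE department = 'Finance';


Filtering: department = 'Finance'
Matching rows: 0

Empty result set (0 rows)


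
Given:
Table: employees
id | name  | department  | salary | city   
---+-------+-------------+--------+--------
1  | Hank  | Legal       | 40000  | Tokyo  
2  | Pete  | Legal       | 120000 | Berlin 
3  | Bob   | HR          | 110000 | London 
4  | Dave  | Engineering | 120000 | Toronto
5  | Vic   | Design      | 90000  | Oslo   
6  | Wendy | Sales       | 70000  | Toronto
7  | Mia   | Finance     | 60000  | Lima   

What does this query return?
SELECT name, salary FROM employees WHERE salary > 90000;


Filtering: salary > 90000
Matching: 3 rows

3 rows:
Pete, 120000
Bob, 110000
Dave, 120000


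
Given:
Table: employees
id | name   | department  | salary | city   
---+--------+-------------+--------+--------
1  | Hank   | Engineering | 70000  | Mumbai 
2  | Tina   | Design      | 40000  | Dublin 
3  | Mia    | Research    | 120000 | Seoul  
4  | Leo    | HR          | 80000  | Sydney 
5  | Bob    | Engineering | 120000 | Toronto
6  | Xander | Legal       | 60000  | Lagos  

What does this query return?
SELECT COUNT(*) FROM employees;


COUNT(*) counts all rows

6


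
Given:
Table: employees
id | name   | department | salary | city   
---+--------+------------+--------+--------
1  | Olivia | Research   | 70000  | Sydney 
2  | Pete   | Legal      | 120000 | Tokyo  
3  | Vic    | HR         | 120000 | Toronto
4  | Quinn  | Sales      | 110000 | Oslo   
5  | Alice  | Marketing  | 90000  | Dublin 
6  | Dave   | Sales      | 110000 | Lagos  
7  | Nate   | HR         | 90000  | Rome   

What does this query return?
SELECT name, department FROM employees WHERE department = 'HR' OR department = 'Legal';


Filtering: department = 'HR' OR 'Legal'
Matching: 3 rows

3 rows:
Pete, Legal
Vic, HR
Nate, HR


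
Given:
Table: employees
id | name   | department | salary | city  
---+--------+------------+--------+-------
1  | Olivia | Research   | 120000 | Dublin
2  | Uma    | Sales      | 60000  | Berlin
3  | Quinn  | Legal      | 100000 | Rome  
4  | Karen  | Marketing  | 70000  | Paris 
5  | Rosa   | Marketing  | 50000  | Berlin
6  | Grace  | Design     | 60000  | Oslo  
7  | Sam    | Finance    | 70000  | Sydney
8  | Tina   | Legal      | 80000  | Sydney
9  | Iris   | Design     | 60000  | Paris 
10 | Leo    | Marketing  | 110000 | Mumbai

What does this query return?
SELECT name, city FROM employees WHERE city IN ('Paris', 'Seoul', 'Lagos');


Filtering: city IN ('Paris', 'Seoul', 'Lagos')
Matching: 2 rows

2 rows:
Karen, Paris
Iris, Paris


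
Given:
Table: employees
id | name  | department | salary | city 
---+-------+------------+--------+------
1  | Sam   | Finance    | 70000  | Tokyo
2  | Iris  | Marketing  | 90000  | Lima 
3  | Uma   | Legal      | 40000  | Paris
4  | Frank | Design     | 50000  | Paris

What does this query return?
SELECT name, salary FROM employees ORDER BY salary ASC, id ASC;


Sorting by salary ASC, then id ASC for ties

4 rows:
Uma, 40000
Frank, 50000
Sam, 70000
Iris, 90000


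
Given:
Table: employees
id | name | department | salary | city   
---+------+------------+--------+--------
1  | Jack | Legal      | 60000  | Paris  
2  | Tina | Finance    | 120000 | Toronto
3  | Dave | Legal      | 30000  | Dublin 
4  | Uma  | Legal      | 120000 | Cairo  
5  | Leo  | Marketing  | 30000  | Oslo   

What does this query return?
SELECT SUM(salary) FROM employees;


SUM(salary) = 60000 + 120000 + 30000 + 120000 + 30000 = 360000

360000


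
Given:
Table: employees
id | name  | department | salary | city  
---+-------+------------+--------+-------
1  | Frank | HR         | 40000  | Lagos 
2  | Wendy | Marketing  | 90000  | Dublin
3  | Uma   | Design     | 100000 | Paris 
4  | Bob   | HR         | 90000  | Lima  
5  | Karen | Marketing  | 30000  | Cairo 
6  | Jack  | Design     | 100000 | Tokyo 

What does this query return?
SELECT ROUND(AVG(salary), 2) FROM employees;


SUM(salary) = 450000
COUNT = 6
ROUND(AVG, 2) = ROUND(450000 / 6, 2) = 75000.0

75000.0


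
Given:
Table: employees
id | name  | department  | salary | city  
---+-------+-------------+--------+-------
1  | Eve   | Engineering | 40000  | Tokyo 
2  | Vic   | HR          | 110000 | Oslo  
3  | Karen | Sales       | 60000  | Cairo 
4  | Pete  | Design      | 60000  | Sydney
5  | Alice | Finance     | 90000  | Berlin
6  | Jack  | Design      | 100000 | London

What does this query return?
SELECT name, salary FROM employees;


Projecting columns: name, salary

6 rows:
Eve, 40000
Vic, 110000
Karen, 60000
Pete, 60000
Alice, 90000
Jack, 100000


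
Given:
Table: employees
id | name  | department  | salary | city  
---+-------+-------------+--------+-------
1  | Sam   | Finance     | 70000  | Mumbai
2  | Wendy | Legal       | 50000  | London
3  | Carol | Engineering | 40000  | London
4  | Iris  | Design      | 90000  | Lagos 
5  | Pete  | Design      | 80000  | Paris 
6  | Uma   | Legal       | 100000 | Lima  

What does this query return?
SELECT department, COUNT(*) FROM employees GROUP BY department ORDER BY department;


Assigning each row to its department group:
  Sam -> Finance
  Wendy -> Legal
  Carol -> Engineering
  Iris -> Design
  Pete -> Design
  Uma -> Legal


4 groups:
Design, 2
Engineering, 1
Finance, 1
Legal, 2


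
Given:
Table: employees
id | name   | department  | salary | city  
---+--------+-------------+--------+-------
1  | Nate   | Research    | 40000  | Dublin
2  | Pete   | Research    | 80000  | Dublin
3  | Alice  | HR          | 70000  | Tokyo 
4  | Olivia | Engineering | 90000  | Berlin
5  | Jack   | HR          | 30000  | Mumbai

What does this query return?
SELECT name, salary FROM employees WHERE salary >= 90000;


Filtering: salary >= 90000
Matching: 1 rows

1 rows:
Olivia, 90000


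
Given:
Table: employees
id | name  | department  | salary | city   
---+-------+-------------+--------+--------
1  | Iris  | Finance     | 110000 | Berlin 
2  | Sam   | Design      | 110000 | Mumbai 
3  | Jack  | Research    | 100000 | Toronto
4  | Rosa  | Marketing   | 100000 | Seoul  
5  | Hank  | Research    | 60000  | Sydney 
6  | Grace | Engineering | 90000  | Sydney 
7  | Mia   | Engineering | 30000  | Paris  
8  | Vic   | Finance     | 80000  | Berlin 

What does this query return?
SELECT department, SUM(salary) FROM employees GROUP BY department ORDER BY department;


Summing salary within each department:
  Design: 110000 = 110000
  Engineering: 90000 + 30000 = 120000
  Finance: 110000 + 80000 = 190000
  Marketing: 100000 = 100000
  Research: 100000 + 60000 = 160000


5 groups:
Design, 110000
Engineering, 120000
Finance, 190000
Marketing, 100000
Research, 160000


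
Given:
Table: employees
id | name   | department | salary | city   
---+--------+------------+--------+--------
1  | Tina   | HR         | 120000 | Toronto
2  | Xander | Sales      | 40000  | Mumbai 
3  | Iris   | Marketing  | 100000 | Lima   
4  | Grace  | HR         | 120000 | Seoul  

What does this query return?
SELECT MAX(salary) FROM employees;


Salaries: 120000, 40000, 100000, 120000
MAX = 120000

120000


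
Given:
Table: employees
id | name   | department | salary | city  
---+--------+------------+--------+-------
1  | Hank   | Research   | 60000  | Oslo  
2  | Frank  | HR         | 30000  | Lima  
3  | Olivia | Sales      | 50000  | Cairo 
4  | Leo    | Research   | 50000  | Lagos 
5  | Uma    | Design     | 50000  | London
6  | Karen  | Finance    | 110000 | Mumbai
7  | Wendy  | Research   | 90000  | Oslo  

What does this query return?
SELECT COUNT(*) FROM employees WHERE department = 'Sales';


Counting rows where department = 'Sales'
  Olivia -> MATCH


1


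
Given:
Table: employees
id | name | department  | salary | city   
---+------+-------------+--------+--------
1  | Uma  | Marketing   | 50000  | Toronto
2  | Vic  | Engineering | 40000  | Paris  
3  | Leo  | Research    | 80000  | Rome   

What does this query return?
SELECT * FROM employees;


SELECT * returns all 3 rows with all columns

3 rows:
1, Uma, Marketing, 50000, Toronto
2, Vic, Engineering, 40000, Paris
3, Leo, Research, 80000, Rome


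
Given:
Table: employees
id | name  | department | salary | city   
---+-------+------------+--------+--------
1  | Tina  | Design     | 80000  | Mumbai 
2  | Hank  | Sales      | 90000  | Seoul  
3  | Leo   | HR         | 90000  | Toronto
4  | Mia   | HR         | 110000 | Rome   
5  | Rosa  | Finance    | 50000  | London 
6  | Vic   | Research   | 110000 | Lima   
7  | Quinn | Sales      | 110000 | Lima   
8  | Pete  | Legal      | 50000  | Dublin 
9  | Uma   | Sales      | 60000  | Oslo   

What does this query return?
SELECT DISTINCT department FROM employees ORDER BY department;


All 'department' values (row order): Design, Sales, HR, HR, Finance, Research, Sales, Legal, Sales
Removing duplicates leaves 6 unique value(s).

6 values:
Design
Finance
HR
Legal
Research
Sales


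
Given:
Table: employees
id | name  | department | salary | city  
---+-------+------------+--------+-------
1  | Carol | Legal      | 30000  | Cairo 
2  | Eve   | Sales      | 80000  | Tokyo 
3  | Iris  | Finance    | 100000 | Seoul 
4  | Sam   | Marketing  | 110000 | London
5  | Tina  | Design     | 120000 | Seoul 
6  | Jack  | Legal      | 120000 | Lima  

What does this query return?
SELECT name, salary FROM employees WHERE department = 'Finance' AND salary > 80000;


Filtering: department = 'Finance' AND salary > 80000
Matching: 1 rows

1 rows:
Iris, 100000


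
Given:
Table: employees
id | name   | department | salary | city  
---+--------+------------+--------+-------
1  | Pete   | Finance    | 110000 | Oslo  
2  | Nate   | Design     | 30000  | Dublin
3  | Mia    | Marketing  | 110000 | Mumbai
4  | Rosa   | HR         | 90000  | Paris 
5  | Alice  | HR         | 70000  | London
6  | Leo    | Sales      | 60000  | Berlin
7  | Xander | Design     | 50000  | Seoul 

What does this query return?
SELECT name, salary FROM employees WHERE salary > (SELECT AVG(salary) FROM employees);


Subquery: AVG(salary) = 74285.71
Filtering: salary > 74285.71
  Pete (110000) -> MATCH
  Mia (110000) -> MATCH
  Rosa (90000) -> MATCH


3 rows:
Pete, 110000
Mia, 110000
Rosa, 90000


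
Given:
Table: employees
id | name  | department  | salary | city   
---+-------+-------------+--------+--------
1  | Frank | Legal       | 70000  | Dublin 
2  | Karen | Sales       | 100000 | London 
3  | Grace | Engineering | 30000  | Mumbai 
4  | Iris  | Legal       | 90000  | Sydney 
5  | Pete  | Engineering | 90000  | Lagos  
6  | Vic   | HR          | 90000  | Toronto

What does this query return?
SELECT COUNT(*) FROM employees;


COUNT(*) counts all rows

6


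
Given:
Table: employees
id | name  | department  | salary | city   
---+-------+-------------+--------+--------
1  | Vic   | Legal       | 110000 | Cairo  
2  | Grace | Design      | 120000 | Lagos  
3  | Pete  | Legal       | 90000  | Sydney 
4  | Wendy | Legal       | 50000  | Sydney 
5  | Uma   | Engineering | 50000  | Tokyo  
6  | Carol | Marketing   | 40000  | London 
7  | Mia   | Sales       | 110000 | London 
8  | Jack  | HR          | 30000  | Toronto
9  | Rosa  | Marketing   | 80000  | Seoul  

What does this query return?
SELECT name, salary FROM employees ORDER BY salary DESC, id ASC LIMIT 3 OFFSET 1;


Sort by salary DESC (id ASC tiebreak), then skip 1 and take 3
Rows 2 through 4

3 rows:
Vic, 110000
Mia, 110000
Pete, 90000


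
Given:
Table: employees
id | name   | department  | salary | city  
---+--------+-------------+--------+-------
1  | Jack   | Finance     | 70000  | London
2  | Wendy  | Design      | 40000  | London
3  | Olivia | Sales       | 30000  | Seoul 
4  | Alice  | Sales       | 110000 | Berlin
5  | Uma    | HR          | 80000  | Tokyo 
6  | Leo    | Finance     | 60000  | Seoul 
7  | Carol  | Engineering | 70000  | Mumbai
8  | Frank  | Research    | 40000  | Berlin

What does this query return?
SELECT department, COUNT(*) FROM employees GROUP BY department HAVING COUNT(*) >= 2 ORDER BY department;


Groups with count >= 2:
  Finance: 2 -> PASS
  Sales: 2 -> PASS
  Design: 1 -> filtered out
  Engineering: 1 -> filtered out
  HR: 1 -> filtered out
  Research: 1 -> filtered out


2 groups:
Finance, 2
Sales, 2


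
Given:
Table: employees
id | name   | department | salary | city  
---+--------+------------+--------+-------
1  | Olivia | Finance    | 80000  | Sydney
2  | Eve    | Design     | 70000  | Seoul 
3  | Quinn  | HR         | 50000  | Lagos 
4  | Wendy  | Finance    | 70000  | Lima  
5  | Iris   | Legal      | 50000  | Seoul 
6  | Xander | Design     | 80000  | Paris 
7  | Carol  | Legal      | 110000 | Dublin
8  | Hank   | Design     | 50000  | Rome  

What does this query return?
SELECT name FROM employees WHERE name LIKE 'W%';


LIKE 'W%' matches names starting with 'W'
Matching: 1

1 rows:
Wendy


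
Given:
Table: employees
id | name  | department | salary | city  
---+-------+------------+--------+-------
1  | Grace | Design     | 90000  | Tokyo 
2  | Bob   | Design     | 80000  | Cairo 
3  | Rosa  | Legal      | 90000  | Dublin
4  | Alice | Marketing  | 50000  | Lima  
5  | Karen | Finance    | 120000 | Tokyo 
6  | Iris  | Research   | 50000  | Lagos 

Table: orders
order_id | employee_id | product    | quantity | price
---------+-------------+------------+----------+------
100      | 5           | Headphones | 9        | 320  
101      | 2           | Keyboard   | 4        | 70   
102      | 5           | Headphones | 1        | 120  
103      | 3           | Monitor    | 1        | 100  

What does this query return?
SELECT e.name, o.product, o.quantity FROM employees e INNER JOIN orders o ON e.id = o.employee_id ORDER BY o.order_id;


Joining employees.id = orders.employee_id:
  employee Karen (id=5) -> order Headphones
  employee Bob (id=2) -> order Keyboard
  employee Karen (id=5) -> order Headphones
  employee Rosa (id=3) -> order Monitor


4 rows:
Karen, Headphones, 9
Bob, Keyboard, 4
Karen, Headphones, 1
Rosa, Monitor, 1
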